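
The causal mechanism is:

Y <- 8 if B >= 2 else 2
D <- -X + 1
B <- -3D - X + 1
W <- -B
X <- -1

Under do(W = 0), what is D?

The intervention breaks the incoming arrows to W: W <- -B no longer applies, and W = 0.
Since D is not a descendant of the intervened variable, it is unaffected.
D = -X + 1  [with X=-1]  = 2

2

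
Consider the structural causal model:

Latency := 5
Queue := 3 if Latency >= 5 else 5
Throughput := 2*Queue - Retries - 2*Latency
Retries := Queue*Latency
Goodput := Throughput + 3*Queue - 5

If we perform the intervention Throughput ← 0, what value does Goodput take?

4

Intervening sets Throughput = 0 and removes its equation (Throughput := 2*Queue - Retries - 2*Latency).
Queue = 3 if Latency >= 5 else 5  [with Latency=5]  = 3
Goodput = Throughput + 3*Queue - 5  [with Throughput=0, Queue=3]  = 4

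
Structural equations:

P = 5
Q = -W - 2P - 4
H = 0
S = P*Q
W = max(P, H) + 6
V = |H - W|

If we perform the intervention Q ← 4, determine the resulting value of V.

The intervention breaks the incoming arrows to Q: Q = -W - 2P - 4 no longer applies, and Q = 4.
Since V is not a descendant of the intervened variable, it is unaffected.
W = max(P, H) + 6  [with P=5, H=0]  = 11
V = |H - W|  [with H=0, W=11]  = 11

11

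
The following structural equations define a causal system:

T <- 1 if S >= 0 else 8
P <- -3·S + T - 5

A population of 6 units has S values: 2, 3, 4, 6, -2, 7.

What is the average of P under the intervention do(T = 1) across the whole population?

-14

Under do(T=1), T's equation is replaced by T=1 for every unit. Per-unit P: -10, -13, -16, -22, 2, -25. Mean = -14.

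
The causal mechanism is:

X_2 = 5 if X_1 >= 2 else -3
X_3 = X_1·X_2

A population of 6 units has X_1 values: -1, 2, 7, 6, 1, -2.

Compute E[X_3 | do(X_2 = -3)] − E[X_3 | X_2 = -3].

Under do(X_2=-3), X_2's equation is replaced by X_2=-3 for every unit. Per-unit X_3: 3, -6, -21, -18, -3, 6. Mean = -6.5.
E[X_3|X_2=-3] averages over only the 3 units with X_2=-3 (X_1 = -1, 1, -2): X_3 = 3, -3, 6, mean 2.
Difference = -6.5 − 2 = -8.5.

-8.5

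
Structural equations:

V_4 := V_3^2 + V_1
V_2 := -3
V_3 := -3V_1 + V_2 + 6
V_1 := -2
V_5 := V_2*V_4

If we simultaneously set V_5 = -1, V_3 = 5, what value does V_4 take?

Under do(V_5 = -1, V_3 = 5), each intervened variable's structural equation is replaced by its fixed value.
V_4 = V_3^2 + V_1  [with V_3=5, V_1=-2]  = 23

23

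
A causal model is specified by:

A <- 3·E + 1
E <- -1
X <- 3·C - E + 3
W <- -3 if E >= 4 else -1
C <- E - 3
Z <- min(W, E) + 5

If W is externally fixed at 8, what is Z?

The intervention breaks the incoming arrows to W: W <- -3 if E >= 4 else -1 no longer applies, and W = 8.
Z = min(W, E) + 5  [with W=8, E=-1]  = 4

4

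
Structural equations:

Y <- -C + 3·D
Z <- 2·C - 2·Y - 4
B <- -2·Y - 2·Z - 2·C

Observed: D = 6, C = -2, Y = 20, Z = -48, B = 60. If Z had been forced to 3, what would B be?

Intervening sets Z = 3 and removes its equation (Z <- 2·C - 2·Y - 4).
Y = -C + 3·D  [with C=-2, D=6]  = 20
B = -2·Y - 2·Z - 2·C  [with Y=20, Z=3, C=-2]  = -42

-42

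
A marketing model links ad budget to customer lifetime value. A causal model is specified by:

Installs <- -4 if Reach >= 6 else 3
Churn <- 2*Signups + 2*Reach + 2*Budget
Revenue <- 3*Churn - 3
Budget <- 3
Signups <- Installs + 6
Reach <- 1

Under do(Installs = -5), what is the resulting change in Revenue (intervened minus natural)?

-48

The intervention breaks the incoming arrows to Installs: Installs <- -4 if Reach >= 6 else 3 no longer applies, and Installs = -5.
Signups = Installs + 6  [with Installs=-5]  = 1
Churn = 2*Signups + 2*Reach + 2*Budget  [with Signups=1, Reach=1, Budget=3]  = 10
Revenue = 3*Churn - 3  [with Churn=10]  = 27
Without intervention: Installs = -4 if Reach >= 6 else 3  [with Reach=1]  = 3; Signups = Installs + 6  [with Installs=3]  = 9; Churn = 2*Signups + 2*Reach + 2*Budget  [with Signups=9, Reach=1, Budget=3]  = 26; Revenue = 3*Churn - 3  [with Churn=26]  = 75.
Change = 27 − 75 = -48.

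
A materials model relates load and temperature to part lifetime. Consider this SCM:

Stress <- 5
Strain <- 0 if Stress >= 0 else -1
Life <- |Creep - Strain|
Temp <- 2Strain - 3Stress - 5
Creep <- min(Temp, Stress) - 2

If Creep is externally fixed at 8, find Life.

Intervening sets Creep = 8 and removes its equation (Creep <- min(Temp, Stress) - 2).
Strain = 0 if Stress >= 0 else -1  [with Stress=5]  = 0
Life = |Creep - Strain|  [with Creep=8, Strain=0]  = 8

8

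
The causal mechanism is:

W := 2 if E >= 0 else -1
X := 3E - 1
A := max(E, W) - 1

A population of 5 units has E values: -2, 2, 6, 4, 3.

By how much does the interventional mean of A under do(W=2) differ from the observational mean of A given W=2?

Under do(W=2), W's equation is replaced by W=2 for every unit. Per-unit A: 1, 1, 5, 3, 2. Mean = 2.4.
Observing W=2 restricts to units where W's equation naturally yields 2: E ∈ {2, 6, 4, 3}. In that subpopulation A = 1, 5, 3, 2, mean 2.75.
Difference = 2.4 − 2.75 = -0.35.

-0.35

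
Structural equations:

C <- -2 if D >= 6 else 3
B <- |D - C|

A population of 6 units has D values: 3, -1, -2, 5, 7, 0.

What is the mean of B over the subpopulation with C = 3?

2.8

E[B|C=3] averages over only the 5 units with C=3 (D = 3, -1, -2, 5, 0): B = 0, 4, 5, 2, 3, mean 2.8.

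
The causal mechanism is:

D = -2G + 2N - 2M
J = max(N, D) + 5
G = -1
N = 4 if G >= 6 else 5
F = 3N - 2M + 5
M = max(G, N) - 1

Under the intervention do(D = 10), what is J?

The intervention breaks the incoming arrows to D: D = -2G + 2N - 2M no longer applies, and D = 10.
N = 4 if G >= 6 else 5  [with G=-1]  = 5
J = max(N, D) + 5  [with N=5, D=10]  = 15

15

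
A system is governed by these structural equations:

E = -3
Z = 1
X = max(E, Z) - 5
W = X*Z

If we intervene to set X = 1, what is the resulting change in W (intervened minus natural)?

5

The intervention breaks the incoming arrows to X: X = max(E, Z) - 5 no longer applies, and X = 1.
W = X*Z  [with X=1, Z=1]  = 1
Without intervention: X = max(E, Z) - 5  [with E=-3, Z=1]  = -4; W = X*Z  [with X=-4, Z=1]  = -4.
Change = 1 − (-4) = 5.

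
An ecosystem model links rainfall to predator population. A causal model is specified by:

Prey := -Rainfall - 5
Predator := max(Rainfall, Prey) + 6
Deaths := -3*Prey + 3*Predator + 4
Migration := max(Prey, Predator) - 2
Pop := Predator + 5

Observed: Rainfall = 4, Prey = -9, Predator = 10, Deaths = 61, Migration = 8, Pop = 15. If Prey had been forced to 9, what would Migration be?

13

do(Prey=9) replaces the equation Prey := -Rainfall - 5 with the constant Prey = 9.
Predator = max(Rainfall, Prey) + 6  [with Rainfall=4, Prey=9]  = 15
Migration = max(Prey, Predator) - 2  [with Prey=9, Predator=15]  = 13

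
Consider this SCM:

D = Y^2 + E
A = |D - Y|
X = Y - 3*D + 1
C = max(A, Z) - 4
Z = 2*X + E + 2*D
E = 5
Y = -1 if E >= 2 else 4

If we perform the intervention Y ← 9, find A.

77

do(Y=9) replaces the equation Y = -1 if E >= 2 else 4 with the constant Y = 9.
D = Y^2 + E  [with Y=9, E=5]  = 86
A = |D - Y|  [with D=86, Y=9]  = 77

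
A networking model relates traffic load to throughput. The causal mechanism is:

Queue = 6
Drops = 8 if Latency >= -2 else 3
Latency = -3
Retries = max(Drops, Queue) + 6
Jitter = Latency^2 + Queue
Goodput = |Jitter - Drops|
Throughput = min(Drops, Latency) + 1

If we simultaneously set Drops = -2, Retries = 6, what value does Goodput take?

17

Under do(Drops = -2, Retries = 6), each intervened variable's structural equation is replaced by its fixed value.
Jitter = Latency^2 + Queue  [with Latency=-3, Queue=6]  = 15
Goodput = |Jitter - Drops|  [with Jitter=15, Drops=-2]  = 17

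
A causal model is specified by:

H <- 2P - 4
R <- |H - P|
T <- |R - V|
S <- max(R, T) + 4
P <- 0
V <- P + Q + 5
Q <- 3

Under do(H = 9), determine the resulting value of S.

The intervention breaks the incoming arrows to H: H <- 2P - 4 no longer applies, and H = 9.
R = |H - P|  [with H=9, P=0]  = 9
V = P + Q + 5  [with P=0, Q=3]  = 8
T = |R - V|  [with R=9, V=8]  = 1
S = max(R, T) + 4  [with R=9, T=1]  = 13

13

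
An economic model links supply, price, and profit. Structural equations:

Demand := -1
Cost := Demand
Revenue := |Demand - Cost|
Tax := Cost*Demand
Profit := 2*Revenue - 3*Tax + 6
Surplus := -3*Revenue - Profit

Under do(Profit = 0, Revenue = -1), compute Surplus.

3

The joint intervention fixes Profit = 0, Revenue = -1, removing each variable's own equation.
Surplus = -3*Revenue - Profit  [with Revenue=-1, Profit=0]  = 3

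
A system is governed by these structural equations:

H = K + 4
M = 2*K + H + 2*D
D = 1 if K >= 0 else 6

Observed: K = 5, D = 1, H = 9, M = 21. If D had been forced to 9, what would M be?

37

Under do(D=9), the mechanism D = 1 if K >= 0 else 6 is discarded; D is fixed at 9.
H = K + 4  [with K=5]  = 9
M = 2*K + H + 2*D  [with K=5, H=9, D=9]  = 37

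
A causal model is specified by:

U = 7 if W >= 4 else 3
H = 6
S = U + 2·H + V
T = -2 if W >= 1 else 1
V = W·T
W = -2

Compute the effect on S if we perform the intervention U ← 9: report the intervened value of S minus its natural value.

6

The intervention breaks the incoming arrows to U: U = 7 if W >= 4 else 3 no longer applies, and U = 9.
T = -2 if W >= 1 else 1  [with W=-2]  = 1
V = W·T  [with W=-2, T=1]  = -2
S = U + 2·H + V  [with U=9, H=6, V=-2]  = 19
Without intervention: T = -2 if W >= 1 else 1  [with W=-2]  = 1; V = W·T  [with W=-2, T=1]  = -2; U = 7 if W >= 4 else 3  [with W=-2]  = 3; S = U + 2·H + V  [with U=3, H=6, V=-2]  = 13.
Change = 19 − 13 = 6.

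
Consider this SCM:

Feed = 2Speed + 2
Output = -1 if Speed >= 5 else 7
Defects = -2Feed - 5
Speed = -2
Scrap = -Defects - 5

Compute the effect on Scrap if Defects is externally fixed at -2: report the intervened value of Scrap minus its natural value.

1

The intervention breaks the incoming arrows to Defects: Defects = -2Feed - 5 no longer applies, and Defects = -2.
Scrap = -Defects - 5  [with Defects=-2]  = -3
Without intervention: Feed = 2Speed + 2  [with Speed=-2]  = -2; Defects = -2Feed - 5  [with Feed=-2]  = -1; Scrap = -Defects - 5  [with Defects=-1]  = -4.
Change = -3 − (-4) = 1.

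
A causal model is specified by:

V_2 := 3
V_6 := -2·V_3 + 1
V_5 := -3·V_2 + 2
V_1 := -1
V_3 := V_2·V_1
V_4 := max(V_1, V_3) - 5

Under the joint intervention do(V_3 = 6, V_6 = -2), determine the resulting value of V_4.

Setting V_3 = 6, V_6 = -2 by intervention discards those variables' equations.
V_4 = max(V_1, V_3) - 5  [with V_1=-1, V_3=6]  = 1

1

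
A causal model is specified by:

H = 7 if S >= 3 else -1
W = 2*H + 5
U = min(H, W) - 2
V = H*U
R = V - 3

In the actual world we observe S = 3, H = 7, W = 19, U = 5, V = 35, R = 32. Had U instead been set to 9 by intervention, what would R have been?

Under do(U=9), the mechanism U = min(H, W) - 2 is discarded; U is fixed at 9.
H = 7 if S >= 3 else -1  [with S=3]  = 7
V = H*U  [with H=7, U=9]  = 63
R = V - 3  [with V=63]  = 60

60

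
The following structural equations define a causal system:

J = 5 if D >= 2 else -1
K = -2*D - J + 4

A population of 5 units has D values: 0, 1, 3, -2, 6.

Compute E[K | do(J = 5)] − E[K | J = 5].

5.8

Every unit gets J=5 under the intervention. K values become -1, -3, -7, 3, -13; E[K|do(J=5)] = -4.2.
Observing J=5 restricts to units where J's equation naturally yields 5: D ∈ {3, 6}. In that subpopulation K = -7, -13, mean -10.
Difference = -4.2 − (-10) = 5.8.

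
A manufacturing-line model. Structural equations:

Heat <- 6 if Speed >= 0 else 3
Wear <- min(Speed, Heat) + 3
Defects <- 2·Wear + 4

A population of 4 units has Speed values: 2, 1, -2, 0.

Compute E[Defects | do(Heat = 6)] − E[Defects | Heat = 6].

-1.5

Every unit gets Heat=6 under the intervention. Defects values become 14, 12, 6, 10; E[Defects|do(Heat=6)] = 10.5.
Conditioning on Heat=6 selects the 3 unit(s) with Speed ∈ {2, 1, 0}. Their Defects values: 14, 12, 10. Mean = 12.
Difference = 10.5 − 12 = -1.5.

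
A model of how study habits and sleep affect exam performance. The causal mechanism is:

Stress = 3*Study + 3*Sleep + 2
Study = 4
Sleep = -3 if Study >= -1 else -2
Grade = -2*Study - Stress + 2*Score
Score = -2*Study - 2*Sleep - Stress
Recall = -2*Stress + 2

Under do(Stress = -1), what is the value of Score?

-1

The intervention breaks the incoming arrows to Stress: Stress = 3*Study + 3*Sleep + 2 no longer applies, and Stress = -1.
Sleep = -3 if Study >= -1 else -2  [with Study=4]  = -3
Score = -2*Study - 2*Sleep - Stress  [with Study=4, Sleep=-3, Stress=-1]  = -1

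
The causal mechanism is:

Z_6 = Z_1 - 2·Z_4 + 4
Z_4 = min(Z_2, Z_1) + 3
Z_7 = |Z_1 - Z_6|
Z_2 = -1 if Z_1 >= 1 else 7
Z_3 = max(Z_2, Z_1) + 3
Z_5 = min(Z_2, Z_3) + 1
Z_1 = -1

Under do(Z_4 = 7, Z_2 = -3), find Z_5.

The joint intervention fixes Z_4 = 7, Z_2 = -3, removing each variable's own equation.
Z_3 = max(Z_2, Z_1) + 3  [with Z_2=-3, Z_1=-1]  = 2
Z_5 = min(Z_2, Z_3) + 1  [with Z_2=-3, Z_3=2]  = -2

-2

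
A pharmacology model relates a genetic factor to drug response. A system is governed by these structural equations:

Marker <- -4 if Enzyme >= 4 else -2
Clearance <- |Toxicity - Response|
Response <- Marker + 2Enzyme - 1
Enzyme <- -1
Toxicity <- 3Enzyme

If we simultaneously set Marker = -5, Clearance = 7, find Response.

-8

Under do(Marker = -5, Clearance = 7), each intervened variable's structural equation is replaced by its fixed value.
Response = Marker + 2Enzyme - 1  [with Marker=-5, Enzyme=-1]  = -8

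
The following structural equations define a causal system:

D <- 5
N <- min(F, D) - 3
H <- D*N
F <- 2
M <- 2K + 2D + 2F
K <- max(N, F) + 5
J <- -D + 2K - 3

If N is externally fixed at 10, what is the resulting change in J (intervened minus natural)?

The intervention breaks the incoming arrows to N: N <- min(F, D) - 3 no longer applies, and N = 10.
K = max(N, F) + 5  [with N=10, F=2]  = 15
J = -D + 2K - 3  [with D=5, K=15]  = 22
Without intervention: N = min(F, D) - 3  [with F=2, D=5]  = -1; K = max(N, F) + 5  [with N=-1, F=2]  = 7; J = -D + 2K - 3  [with D=5, K=7]  = 6.
Change = 22 − 6 = 16.

16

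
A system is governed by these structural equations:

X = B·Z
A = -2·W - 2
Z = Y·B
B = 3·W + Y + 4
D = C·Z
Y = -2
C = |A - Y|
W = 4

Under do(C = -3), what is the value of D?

Under do(C=-3), the mechanism C = |A - Y| is discarded; C is fixed at -3.
B = 3·W + Y + 4  [with W=4, Y=-2]  = 14
Z = Y·B  [with Y=-2, B=14]  = -28
D = C·Z  [with C=-3, Z=-28]  = 84

84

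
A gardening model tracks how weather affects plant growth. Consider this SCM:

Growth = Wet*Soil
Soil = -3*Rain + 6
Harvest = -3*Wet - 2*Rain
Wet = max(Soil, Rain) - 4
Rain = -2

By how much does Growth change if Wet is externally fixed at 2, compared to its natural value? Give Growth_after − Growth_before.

The intervention breaks the incoming arrows to Wet: Wet = max(Soil, Rain) - 4 no longer applies, and Wet = 2.
Soil = -3*Rain + 6  [with Rain=-2]  = 12
Growth = Wet*Soil  [with Wet=2, Soil=12]  = 24
Without intervention: Soil = -3*Rain + 6  [with Rain=-2]  = 12; Wet = max(Soil, Rain) - 4  [with Soil=12, Rain=-2]  = 8; Growth = Wet*Soil  [with Wet=8, Soil=12]  = 96.
Change = 24 − 96 = -72.

-72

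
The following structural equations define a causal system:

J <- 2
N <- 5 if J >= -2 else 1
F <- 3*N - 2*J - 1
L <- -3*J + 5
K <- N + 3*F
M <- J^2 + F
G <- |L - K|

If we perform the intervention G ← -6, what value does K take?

35

The intervention breaks the incoming arrows to G: G <- |L - K| no longer applies, and G = -6.
K is not downstream of the intervention, so its value is determined by the original equations.
N = 5 if J >= -2 else 1  [with J=2]  = 5
F = 3*N - 2*J - 1  [with N=5, J=2]  = 10
K = N + 3*F  [with N=5, F=10]  = 35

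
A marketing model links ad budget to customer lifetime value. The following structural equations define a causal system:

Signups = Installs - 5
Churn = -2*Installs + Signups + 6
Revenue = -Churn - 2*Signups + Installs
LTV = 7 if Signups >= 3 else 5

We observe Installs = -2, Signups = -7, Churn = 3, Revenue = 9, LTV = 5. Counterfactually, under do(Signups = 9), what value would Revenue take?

-39

Under do(Signups=9), the mechanism Signups = Installs - 5 is discarded; Signups is fixed at 9.
Churn = -2*Installs + Signups + 6  [with Installs=-2, Signups=9]  = 19
Revenue = -Churn - 2*Signups + Installs  [with Churn=19, Signups=9, Installs=-2]  = -39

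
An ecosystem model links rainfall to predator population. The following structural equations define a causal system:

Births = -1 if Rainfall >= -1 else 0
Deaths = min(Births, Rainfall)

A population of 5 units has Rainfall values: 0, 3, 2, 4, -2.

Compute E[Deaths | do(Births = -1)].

do(Births=-1) breaks Births's dependence on Rainfall. With Births=-1 fixed, Deaths across the units is -1, -1, -1, -1, -2, mean -1.2.

-1.2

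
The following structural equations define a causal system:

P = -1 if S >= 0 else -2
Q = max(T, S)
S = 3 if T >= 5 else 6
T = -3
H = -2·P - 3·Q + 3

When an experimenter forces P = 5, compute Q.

6

Under do(P=5), the mechanism P = -1 if S >= 0 else -2 is discarded; P is fixed at 5.
Since Q is not a descendant of the intervened variable, it is unaffected.
S = 3 if T >= 5 else 6  [with T=-3]  = 6
Q = max(T, S)  [with T=-3, S=6]  = 6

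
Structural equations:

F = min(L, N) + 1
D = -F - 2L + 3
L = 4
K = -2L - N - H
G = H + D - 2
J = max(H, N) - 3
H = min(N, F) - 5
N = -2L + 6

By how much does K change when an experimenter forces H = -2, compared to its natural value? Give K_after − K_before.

-5

Intervening sets H = -2 and removes its equation (H = min(N, F) - 5).
N = -2L + 6  [with L=4]  = -2
K = -2L - N - H  [with L=4, N=-2, H=-2]  = -4
Without intervention: N = -2L + 6  [with L=4]  = -2; F = min(L, N) + 1  [with L=4, N=-2]  = -1; H = min(N, F) - 5  [with N=-2, F=-1]  = -7; K = -2L - N - H  [with L=4, N=-2, H=-7]  = 1.
Change = -4 − 1 = -5.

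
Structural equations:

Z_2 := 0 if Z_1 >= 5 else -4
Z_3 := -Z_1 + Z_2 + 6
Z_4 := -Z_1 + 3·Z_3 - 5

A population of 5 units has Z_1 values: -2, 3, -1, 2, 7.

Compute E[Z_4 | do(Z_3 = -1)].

do(Z_3=-1) breaks Z_3's dependence on Z_1. With Z_3=-1 fixed, Z_4 across the units is -6, -11, -7, -10, -15, mean -9.8.

-9.8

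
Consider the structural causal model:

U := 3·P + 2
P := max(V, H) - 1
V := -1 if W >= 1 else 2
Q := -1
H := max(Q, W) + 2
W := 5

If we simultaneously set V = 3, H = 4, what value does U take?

11

The joint intervention fixes V = 3, H = 4, removing each variable's own equation.
P = max(V, H) - 1  [with V=3, H=4]  = 3
U = 3·P + 2  [with P=3]  = 11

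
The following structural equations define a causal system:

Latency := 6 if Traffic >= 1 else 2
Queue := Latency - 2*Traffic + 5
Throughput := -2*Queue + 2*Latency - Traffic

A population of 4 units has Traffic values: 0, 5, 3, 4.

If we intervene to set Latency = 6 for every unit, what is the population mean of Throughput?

-1

do(Latency=6) breaks Latency's dependence on Traffic. With Latency=6 fixed, Throughput across the units is -10, 5, -1, 2, mean -1.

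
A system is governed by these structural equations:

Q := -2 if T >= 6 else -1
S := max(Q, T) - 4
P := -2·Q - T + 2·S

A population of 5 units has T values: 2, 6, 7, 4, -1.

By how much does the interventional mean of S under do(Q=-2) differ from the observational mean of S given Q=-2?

-2.9

Every unit gets Q=-2 under the intervention. S values become -2, 2, 3, 0, -5; E[S|do(Q=-2)] = -0.4.
Observing Q=-2 restricts to units where Q's equation naturally yields -2: T ∈ {6, 7}. In that subpopulation S = 2, 3, mean 2.5.
Difference = -0.4 − 2.5 = -2.9.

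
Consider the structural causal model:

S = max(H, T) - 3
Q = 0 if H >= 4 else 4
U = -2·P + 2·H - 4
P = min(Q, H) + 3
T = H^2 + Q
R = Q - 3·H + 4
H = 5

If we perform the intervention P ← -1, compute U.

8

The intervention breaks the incoming arrows to P: P = min(Q, H) + 3 no longer applies, and P = -1.
U = -2·P + 2·H - 4  [with P=-1, H=5]  = 8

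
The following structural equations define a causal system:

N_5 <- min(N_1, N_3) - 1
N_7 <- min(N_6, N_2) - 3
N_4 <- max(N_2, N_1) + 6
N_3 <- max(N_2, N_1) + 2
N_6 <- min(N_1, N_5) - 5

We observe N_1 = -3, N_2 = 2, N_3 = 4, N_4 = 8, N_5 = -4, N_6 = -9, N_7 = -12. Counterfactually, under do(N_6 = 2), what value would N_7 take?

-1

Intervening sets N_6 = 2 and removes its equation (N_6 <- min(N_1, N_5) - 5).
N_7 = min(N_6, N_2) - 3  [with N_6=2, N_2=2]  = -1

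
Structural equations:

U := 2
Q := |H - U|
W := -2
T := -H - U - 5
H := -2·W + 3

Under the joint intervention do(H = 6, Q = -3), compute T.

-13

The joint intervention fixes H = 6, Q = -3, removing each variable's own equation.
T = -H - U - 5  [with H=6, U=2]  = -13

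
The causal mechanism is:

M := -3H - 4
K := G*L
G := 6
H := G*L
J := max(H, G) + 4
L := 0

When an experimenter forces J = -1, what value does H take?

0

Under do(J=-1), the mechanism J := max(H, G) + 4 is discarded; J is fixed at -1.
Since H is not a descendant of the intervened variable, it is unaffected.
H = G*L  [with G=6, L=0]  = 0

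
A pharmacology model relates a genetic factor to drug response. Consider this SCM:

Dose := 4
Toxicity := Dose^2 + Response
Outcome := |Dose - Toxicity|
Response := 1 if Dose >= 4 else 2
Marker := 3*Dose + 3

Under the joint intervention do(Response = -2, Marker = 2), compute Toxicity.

14

The joint intervention fixes Response = -2, Marker = 2, removing each variable's own equation.
Toxicity = Dose^2 + Response  [with Dose=4, Response=-2]  = 14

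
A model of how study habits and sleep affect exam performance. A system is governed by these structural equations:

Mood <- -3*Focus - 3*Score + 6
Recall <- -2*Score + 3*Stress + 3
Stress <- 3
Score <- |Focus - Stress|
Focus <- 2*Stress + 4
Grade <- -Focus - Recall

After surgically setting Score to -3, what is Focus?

Under do(Score=-3), the mechanism Score <- |Focus - Stress| is discarded; Score is fixed at -3.
Since Focus is not a descendant of the intervened variable, it is unaffected.
Focus = 2*Stress + 4  [with Stress=3]  = 10

10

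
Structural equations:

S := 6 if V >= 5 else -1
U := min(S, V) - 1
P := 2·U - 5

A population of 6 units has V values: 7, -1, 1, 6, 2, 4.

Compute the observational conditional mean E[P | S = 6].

Conditioning on S=6 selects the 2 unit(s) with V ∈ {7, 6}. Their P values: 5, 5. Mean = 5.

5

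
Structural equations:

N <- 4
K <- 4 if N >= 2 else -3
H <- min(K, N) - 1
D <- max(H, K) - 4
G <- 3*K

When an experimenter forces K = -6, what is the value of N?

Under do(K=-6), the mechanism K <- 4 if N >= 2 else -3 is discarded; K is fixed at -6.
N is not downstream of the intervention, so its value is determined by the original equations.

4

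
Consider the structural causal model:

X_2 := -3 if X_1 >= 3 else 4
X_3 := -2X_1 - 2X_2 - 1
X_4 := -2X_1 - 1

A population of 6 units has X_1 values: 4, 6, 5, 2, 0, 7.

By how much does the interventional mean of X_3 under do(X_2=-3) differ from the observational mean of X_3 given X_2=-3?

3

do(X_2=-3) breaks X_2's dependence on X_1. With X_2=-3 fixed, X_3 across the units is -3, -7, -5, 1, 5, -9, mean -3.
Observing X_2=-3 restricts to units where X_2's equation naturally yields -3: X_1 ∈ {4, 6, 5, 7}. In that subpopulation X_3 = -3, -7, -5, -9, mean -6.
Difference = -3 − (-6) = 3.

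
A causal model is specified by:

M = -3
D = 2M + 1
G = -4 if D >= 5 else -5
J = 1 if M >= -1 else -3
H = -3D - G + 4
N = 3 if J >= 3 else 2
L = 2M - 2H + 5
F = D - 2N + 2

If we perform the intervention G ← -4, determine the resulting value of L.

The intervention breaks the incoming arrows to G: G = -4 if D >= 5 else -5 no longer applies, and G = -4.
D = 2M + 1  [with M=-3]  = -5
H = -3D - G + 4  [with D=-5, G=-4]  = 23
L = 2M - 2H + 5  [with M=-3, H=23]  = -47

-47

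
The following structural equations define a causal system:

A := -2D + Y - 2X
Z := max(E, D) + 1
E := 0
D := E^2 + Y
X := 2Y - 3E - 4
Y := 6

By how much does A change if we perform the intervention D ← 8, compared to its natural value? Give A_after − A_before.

-4

do(D=8) replaces the equation D := E^2 + Y with the constant D = 8.
X = 2Y - 3E - 4  [with Y=6, E=0]  = 8
A = -2D + Y - 2X  [with D=8, Y=6, X=8]  = -26
Without intervention: D = E^2 + Y  [with E=0, Y=6]  = 6; X = 2Y - 3E - 4  [with Y=6, E=0]  = 8; A = -2D + Y - 2X  [with D=6, Y=6, X=8]  = -22.
Change = -26 − (-22) = -4.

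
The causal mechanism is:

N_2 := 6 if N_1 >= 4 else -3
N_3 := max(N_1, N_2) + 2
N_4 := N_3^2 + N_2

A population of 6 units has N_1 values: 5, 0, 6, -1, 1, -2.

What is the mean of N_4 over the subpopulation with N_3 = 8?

70

Conditioning on N_3=8 selects the 2 unit(s) with N_1 ∈ {5, 6}. Their N_4 values: 70, 70. Mean = 70.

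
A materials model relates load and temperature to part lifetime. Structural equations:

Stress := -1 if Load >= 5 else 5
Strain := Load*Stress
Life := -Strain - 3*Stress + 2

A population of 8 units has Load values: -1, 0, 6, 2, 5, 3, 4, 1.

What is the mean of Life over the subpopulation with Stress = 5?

-20.5

Conditioning on Stress=5 selects the 6 unit(s) with Load ∈ {-1, 0, 2, 3, 4, 1}. Their Life values: -8, -13, -23, -28, -33, -18. Mean = -20.5.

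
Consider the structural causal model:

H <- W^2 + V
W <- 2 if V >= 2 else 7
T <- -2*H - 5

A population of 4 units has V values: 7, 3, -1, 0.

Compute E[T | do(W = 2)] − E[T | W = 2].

5.5

The intervention sets W=2 in all 4 units regardless of V. Recomputing T per unit gives -27, -19, -11, -13; average -17.5.
Observing W=2 restricts to units where W's equation naturally yields 2: V ∈ {7, 3}. In that subpopulation T = -27, -19, mean -23.
Difference = -17.5 − (-23) = 5.5.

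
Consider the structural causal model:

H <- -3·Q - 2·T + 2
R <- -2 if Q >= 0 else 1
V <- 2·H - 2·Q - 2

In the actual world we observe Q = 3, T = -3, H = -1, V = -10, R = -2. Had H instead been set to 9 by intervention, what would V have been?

10

The intervention breaks the incoming arrows to H: H <- -3·Q - 2·T + 2 no longer applies, and H = 9.
V = 2·H - 2·Q - 2  [with H=9, Q=3]  = 10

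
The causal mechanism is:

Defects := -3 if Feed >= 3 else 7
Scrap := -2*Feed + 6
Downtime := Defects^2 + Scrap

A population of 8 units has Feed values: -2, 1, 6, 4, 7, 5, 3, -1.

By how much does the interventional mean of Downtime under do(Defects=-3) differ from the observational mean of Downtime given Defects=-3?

4.25

The intervention sets Defects=-3 in all 8 units regardless of Feed. Recomputing Downtime per unit gives 19, 13, 3, 7, 1, 5, 9, 17; average 9.25.
E[Downtime|Defects=-3] averages over only the 5 units with Defects=-3 (Feed = 6, 4, 7, 5, 3): Downtime = 3, 7, 1, 5, 9, mean 5.
Difference = 9.25 − 5 = 4.25.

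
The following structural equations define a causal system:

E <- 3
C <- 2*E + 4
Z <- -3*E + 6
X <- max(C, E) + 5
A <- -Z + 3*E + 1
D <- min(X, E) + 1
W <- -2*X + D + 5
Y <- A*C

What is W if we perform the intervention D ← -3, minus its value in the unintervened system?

Intervening sets D = -3 and removes its equation (D <- min(X, E) + 1).
C = 2*E + 4  [with E=3]  = 10
X = max(C, E) + 5  [with C=10, E=3]  = 15
W = -2*X + D + 5  [with X=15, D=-3]  = -28
Without intervention: C = 2*E + 4  [with E=3]  = 10; X = max(C, E) + 5  [with C=10, E=3]  = 15; D = min(X, E) + 1  [with X=15, E=3]  = 4; W = -2*X + D + 5  [with X=15, D=4]  = -21.
Change = -28 − (-21) = -7.

-7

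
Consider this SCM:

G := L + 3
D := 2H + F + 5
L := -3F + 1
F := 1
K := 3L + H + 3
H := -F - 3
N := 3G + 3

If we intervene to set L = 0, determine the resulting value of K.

Under do(L=0), the mechanism L := -3F + 1 is discarded; L is fixed at 0.
H = -F - 3  [with F=1]  = -4
K = 3L + H + 3  [with L=0, H=-4]  = -1

-1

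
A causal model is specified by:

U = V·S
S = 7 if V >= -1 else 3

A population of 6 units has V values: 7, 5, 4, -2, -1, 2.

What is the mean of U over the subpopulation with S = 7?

E[U|S=7] averages over only the 5 units with S=7 (V = 7, 5, 4, -1, 2): U = 49, 35, 28, -7, 14, mean 23.8.

23.8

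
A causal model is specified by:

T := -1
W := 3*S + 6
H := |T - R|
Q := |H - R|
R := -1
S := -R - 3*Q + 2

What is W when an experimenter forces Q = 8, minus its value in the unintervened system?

-63

Under do(Q=8), the mechanism Q := |H - R| is discarded; Q is fixed at 8.
S = -R - 3*Q + 2  [with R=-1, Q=8]  = -21
W = 3*S + 6  [with S=-21]  = -57
Without intervention: H = |T - R|  [with T=-1, R=-1]  = 0; Q = |H - R|  [with H=0, R=-1]  = 1; S = -R - 3*Q + 2  [with R=-1, Q=1]  = 0; W = 3*S + 6  [with S=0]  = 6.
Change = -57 − 6 = -63.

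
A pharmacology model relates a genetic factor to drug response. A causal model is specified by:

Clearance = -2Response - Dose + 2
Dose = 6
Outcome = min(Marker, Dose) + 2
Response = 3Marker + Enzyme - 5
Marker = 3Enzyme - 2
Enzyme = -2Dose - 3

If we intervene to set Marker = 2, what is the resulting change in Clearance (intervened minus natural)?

-294

do(Marker=2) replaces the equation Marker = 3Enzyme - 2 with the constant Marker = 2.
Enzyme = -2Dose - 3  [with Dose=6]  = -15
Response = 3Marker + Enzyme - 5  [with Marker=2, Enzyme=-15]  = -14
Clearance = -2Response - Dose + 2  [with Response=-14, Dose=6]  = 24
Without intervention: Enzyme = -2Dose - 3  [with Dose=6]  = -15; Marker = 3Enzyme - 2  [with Enzyme=-15]  = -47; Response = 3Marker + Enzyme - 5  [with Marker=-47, Enzyme=-15]  = -161; Clearance = -2Response - Dose + 2  [with Response=-161, Dose=6]  = 318.
Change = 24 − 318 = -294.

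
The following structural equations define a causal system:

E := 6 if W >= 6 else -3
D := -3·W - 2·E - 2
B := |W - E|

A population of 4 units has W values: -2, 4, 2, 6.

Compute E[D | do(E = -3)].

do(E=-3) breaks E's dependence on W. With E=-3 fixed, D across the units is 10, -8, -2, -14, mean -3.5.

-3.5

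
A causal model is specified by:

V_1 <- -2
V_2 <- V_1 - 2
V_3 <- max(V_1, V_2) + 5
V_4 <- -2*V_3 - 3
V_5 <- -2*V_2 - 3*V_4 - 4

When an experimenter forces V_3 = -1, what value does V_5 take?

7

do(V_3=-1) replaces the equation V_3 <- max(V_1, V_2) + 5 with the constant V_3 = -1.
V_2 = V_1 - 2  [with V_1=-2]  = -4
V_4 = -2*V_3 - 3  [with V_3=-1]  = -1
V_5 = -2*V_2 - 3*V_4 - 4  [with V_2=-4, V_4=-1]  = 7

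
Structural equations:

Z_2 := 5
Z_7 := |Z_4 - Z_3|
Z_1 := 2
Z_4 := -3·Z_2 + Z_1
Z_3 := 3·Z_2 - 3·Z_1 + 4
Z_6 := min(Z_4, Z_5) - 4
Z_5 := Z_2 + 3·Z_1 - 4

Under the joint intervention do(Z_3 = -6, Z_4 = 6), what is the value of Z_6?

2

Setting Z_3 = -6, Z_4 = 6 by intervention discards those variables' equations.
Z_5 = Z_2 + 3·Z_1 - 4  [with Z_2=5, Z_1=2]  = 7
Z_6 = min(Z_4, Z_5) - 4  [with Z_4=6, Z_5=7]  = 2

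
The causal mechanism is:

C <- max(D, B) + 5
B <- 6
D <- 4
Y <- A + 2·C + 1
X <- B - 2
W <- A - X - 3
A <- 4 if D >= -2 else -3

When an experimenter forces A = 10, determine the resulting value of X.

4

The intervention breaks the incoming arrows to A: A <- 4 if D >= -2 else -3 no longer applies, and A = 10.
X is not downstream of the intervention, so its value is determined by the original equations.
X = B - 2  [with B=6]  = 4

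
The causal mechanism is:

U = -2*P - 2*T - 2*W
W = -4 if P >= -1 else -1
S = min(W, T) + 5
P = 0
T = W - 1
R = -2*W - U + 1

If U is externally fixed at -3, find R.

12

Under do(U=-3), the mechanism U = -2*P - 2*T - 2*W is discarded; U is fixed at -3.
W = -4 if P >= -1 else -1  [with P=0]  = -4
R = -2*W - U + 1  [with W=-4, U=-3]  = 12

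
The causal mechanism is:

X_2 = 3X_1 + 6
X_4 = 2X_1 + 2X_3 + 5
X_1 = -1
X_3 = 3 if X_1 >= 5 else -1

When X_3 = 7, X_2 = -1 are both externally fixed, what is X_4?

17

The joint intervention fixes X_3 = 7, X_2 = -1, removing each variable's own equation.
X_4 = 2X_1 + 2X_3 + 5  [with X_1=-1, X_3=7]  = 17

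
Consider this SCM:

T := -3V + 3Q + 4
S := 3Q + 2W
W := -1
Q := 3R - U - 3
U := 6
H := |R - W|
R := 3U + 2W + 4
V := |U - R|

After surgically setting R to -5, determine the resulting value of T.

-101

The intervention breaks the incoming arrows to R: R := 3U + 2W + 4 no longer applies, and R = -5.
V = |U - R|  [with U=6, R=-5]  = 11
Q = 3R - U - 3  [with R=-5, U=6]  = -24
T = -3V + 3Q + 4  [with V=11, Q=-24]  = -101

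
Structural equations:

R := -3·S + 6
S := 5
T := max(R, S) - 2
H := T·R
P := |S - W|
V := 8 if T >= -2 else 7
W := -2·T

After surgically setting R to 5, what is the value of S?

Under do(R=5), the mechanism R := -3·S + 6 is discarded; R is fixed at 5.
S is not downstream of the intervention, so its value is determined by the original equations.

5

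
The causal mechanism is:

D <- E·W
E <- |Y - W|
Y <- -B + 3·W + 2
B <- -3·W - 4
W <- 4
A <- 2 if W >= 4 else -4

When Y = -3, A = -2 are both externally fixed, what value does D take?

The joint intervention fixes Y = -3, A = -2, removing each variable's own equation.
E = |Y - W|  [with Y=-3, W=4]  = 7
D = E·W  [with E=7, W=4]  = 28

28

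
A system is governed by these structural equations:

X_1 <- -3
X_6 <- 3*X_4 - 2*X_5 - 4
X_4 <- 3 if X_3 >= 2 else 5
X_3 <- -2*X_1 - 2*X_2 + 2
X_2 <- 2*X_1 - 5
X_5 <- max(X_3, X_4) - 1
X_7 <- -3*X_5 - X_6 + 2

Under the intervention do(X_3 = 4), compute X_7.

-6

The intervention breaks the incoming arrows to X_3: X_3 <- -2*X_1 - 2*X_2 + 2 no longer applies, and X_3 = 4.
X_4 = 3 if X_3 >= 2 else 5  [with X_3=4]  = 3
X_5 = max(X_3, X_4) - 1  [with X_3=4, X_4=3]  = 3
X_6 = 3*X_4 - 2*X_5 - 4  [with X_4=3, X_5=3]  = -1
X_7 = -3*X_5 - X_6 + 2  [with X_5=3, X_6=-1]  = -6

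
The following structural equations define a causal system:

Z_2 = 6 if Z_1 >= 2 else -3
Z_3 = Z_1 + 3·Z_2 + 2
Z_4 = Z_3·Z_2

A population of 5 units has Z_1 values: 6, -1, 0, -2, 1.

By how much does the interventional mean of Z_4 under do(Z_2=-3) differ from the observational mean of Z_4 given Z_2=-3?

-3.9

do(Z_2=-3) breaks Z_2's dependence on Z_1. With Z_2=-3 fixed, Z_4 across the units is 3, 24, 21, 27, 18, mean 18.6.
E[Z_4|Z_2=-3] averages over only the 4 units with Z_2=-3 (Z_1 = -1, 0, -2, 1): Z_4 = 24, 21, 27, 18, mean 22.5.
Difference = 18.6 − 22.5 = -3.9.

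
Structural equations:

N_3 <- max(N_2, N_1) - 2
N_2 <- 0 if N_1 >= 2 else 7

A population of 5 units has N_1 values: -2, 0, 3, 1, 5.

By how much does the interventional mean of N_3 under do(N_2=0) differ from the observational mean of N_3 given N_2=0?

-2.2

do(N_2=0) breaks N_2's dependence on N_1. With N_2=0 fixed, N_3 across the units is -2, -2, 1, -1, 3, mean -0.2.
Conditioning on N_2=0 selects the 2 unit(s) with N_1 ∈ {3, 5}. Their N_3 values: 1, 3. Mean = 2.
Difference = -0.2 − 2 = -2.2.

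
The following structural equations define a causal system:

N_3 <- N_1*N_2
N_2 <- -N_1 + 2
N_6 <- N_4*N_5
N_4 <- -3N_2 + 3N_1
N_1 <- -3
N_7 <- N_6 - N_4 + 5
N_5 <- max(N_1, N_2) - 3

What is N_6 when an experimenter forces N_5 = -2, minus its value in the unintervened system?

96

The intervention breaks the incoming arrows to N_5: N_5 <- max(N_1, N_2) - 3 no longer applies, and N_5 = -2.
N_2 = -N_1 + 2  [with N_1=-3]  = 5
N_4 = -3N_2 + 3N_1  [with N_2=5, N_1=-3]  = -24
N_6 = N_4*N_5  [with N_4=-24, N_5=-2]  = 48
Without intervention: N_2 = -N_1 + 2  [with N_1=-3]  = 5; N_4 = -3N_2 + 3N_1  [with N_2=5, N_1=-3]  = -24; N_5 = max(N_1, N_2) - 3  [with N_1=-3, N_2=5]  = 2; N_6 = N_4*N_5  [with N_4=-24, N_5=2]  = -48.
Change = 48 − (-48) = 96.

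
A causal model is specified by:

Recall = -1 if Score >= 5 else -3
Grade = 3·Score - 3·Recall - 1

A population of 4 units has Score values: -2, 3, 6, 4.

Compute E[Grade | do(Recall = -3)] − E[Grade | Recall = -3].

3.25

Every unit gets Recall=-3 under the intervention. Grade values become 2, 17, 26, 20; E[Grade|do(Recall=-3)] = 16.25.
Observing Recall=-3 restricts to units where Recall's equation naturally yields -3: Score ∈ {-2, 3, 4}. In that subpopulation Grade = 2, 17, 20, mean 13.
Difference = 16.25 − 13 = 3.25.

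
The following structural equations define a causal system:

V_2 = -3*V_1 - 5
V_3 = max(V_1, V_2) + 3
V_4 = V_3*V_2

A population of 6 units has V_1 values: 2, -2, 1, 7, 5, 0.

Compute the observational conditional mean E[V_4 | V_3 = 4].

Observing V_3=4 restricts to units where V_3's equation naturally yields 4: V_1 ∈ {-2, 1}. In that subpopulation V_4 = 4, -32, mean -14.

-14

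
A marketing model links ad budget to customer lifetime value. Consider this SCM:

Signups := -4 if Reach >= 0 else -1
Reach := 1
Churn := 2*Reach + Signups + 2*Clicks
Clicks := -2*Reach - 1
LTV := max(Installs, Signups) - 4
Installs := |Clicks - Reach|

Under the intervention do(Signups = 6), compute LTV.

2

Under do(Signups=6), the mechanism Signups := -4 if Reach >= 0 else -1 is discarded; Signups is fixed at 6.
Clicks = -2*Reach - 1  [with Reach=1]  = -3
Installs = |Clicks - Reach|  [with Clicks=-3, Reach=1]  = 4
LTV = max(Installs, Signups) - 4  [with Installs=4, Signups=6]  = 2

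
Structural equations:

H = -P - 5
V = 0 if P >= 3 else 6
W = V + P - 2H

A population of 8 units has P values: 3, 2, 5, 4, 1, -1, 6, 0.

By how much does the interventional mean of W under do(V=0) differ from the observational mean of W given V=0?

Under do(V=0), V's equation is replaced by V=0 for every unit. Per-unit W: 19, 16, 25, 22, 13, 7, 28, 10. Mean = 17.5.
Observing V=0 restricts to units where V's equation naturally yields 0: P ∈ {3, 5, 4, 6}. In that subpopulation W = 19, 25, 22, 28, mean 23.5.
Difference = 17.5 − 23.5 = -6.

-6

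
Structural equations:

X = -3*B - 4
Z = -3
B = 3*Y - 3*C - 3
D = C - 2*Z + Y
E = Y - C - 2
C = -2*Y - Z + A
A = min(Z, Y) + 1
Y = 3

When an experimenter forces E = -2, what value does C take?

-5

Under do(E=-2), the mechanism E = Y - C - 2 is discarded; E is fixed at -2.
Since C is not a descendant of the intervened variable, it is unaffected.
A = min(Z, Y) + 1  [with Z=-3, Y=3]  = -2
C = -2*Y - Z + A  [with Y=3, Z=-3, A=-2]  = -5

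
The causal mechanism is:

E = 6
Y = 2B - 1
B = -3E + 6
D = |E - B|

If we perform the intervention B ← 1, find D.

5

The intervention breaks the incoming arrows to B: B = -3E + 6 no longer applies, and B = 1.
D = |E - B|  [with E=6, B=1]  = 5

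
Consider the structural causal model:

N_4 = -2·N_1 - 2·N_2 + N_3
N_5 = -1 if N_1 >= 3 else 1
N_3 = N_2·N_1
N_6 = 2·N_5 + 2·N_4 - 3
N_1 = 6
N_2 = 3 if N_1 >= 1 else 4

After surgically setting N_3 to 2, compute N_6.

The intervention breaks the incoming arrows to N_3: N_3 = N_2·N_1 no longer applies, and N_3 = 2.
N_2 = 3 if N_1 >= 1 else 4  [with N_1=6]  = 3
N_4 = -2·N_1 - 2·N_2 + N_3  [with N_1=6, N_2=3, N_3=2]  = -16
N_5 = -1 if N_1 >= 3 else 1  [with N_1=6]  = -1
N_6 = 2·N_5 + 2·N_4 - 3  [with N_5=-1, N_4=-16]  = -37

-37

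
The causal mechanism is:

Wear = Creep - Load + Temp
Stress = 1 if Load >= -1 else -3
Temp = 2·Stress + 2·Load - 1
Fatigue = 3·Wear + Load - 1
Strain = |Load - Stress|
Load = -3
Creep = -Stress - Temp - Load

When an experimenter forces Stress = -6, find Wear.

12

Under do(Stress=-6), the mechanism Stress = 1 if Load >= -1 else -3 is discarded; Stress is fixed at -6.
Temp = 2·Stress + 2·Load - 1  [with Stress=-6, Load=-3]  = -19
Creep = -Stress - Temp - Load  [with Stress=-6, Temp=-19, Load=-3]  = 28
Wear = Creep - Load + Temp  [with Creep=28, Load=-3, Temp=-19]  = 12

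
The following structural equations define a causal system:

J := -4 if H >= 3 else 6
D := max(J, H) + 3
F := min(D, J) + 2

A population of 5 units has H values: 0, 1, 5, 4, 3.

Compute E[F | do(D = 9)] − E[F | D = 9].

-6

do(D=9) breaks D's dependence on H. With D=9 fixed, F across the units is 8, 8, -2, -2, -2, mean 2.
E[F|D=9] averages over only the 2 units with D=9 (H = 0, 1): F = 8, 8, mean 8.
Difference = 2 − 8 = -6.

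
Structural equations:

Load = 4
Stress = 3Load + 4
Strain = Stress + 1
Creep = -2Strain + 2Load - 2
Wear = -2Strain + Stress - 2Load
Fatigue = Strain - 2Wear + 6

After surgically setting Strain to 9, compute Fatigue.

35

The intervention breaks the incoming arrows to Strain: Strain = Stress + 1 no longer applies, and Strain = 9.
Stress = 3Load + 4  [with Load=4]  = 16
Wear = -2Strain + Stress - 2Load  [with Strain=9, Stress=16, Load=4]  = -10
Fatigue = Strain - 2Wear + 6  [with Strain=9, Wear=-10]  = 35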